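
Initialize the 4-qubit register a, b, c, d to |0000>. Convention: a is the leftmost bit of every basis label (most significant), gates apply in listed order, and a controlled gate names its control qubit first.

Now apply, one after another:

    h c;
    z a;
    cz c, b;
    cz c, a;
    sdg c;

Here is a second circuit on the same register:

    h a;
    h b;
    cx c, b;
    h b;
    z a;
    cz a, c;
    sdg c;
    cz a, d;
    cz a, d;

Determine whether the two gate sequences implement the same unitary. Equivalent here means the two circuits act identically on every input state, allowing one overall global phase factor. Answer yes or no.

No, they are not equivalent — no single phase factor reconciles the two unitaries.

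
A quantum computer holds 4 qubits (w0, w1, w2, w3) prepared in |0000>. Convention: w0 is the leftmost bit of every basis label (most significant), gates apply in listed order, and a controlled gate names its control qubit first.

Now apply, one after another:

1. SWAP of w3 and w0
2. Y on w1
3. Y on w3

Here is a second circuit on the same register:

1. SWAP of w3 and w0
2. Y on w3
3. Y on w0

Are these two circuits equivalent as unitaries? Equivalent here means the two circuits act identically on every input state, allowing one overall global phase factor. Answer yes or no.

No: there is an input state on which the two circuits produce genuinely different outputs (not merely differing by a phase).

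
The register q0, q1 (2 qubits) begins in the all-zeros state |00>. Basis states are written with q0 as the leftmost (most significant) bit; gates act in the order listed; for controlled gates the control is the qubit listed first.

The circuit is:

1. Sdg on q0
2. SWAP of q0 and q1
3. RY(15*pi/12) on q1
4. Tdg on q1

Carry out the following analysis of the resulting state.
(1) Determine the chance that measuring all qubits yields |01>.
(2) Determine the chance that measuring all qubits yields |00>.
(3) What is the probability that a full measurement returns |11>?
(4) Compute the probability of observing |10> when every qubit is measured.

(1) Outcome |01> occurs with probability sqrt(2)/4 + 1/2.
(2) A full measurement returns |00> with probability 1/2 - sqrt(2)/4.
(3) Outcome |11> occurs with probability 0.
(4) The probability of measuring |10> is 0.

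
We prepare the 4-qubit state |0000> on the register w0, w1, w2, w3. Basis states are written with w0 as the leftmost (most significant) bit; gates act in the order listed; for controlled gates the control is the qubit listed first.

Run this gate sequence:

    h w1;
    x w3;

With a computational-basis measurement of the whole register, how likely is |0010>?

Outcome |0010> occurs with probability 0.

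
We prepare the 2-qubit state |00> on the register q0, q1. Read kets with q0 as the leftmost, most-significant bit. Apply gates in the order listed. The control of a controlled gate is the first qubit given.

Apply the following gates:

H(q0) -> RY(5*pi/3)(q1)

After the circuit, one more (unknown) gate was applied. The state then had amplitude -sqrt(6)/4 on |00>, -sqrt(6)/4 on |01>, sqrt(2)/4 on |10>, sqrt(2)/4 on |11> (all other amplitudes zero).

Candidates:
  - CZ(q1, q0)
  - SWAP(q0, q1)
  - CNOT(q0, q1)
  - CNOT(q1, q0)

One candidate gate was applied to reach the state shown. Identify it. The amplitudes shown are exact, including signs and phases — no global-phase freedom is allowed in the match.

The applied gate was SWAP(q0, q1).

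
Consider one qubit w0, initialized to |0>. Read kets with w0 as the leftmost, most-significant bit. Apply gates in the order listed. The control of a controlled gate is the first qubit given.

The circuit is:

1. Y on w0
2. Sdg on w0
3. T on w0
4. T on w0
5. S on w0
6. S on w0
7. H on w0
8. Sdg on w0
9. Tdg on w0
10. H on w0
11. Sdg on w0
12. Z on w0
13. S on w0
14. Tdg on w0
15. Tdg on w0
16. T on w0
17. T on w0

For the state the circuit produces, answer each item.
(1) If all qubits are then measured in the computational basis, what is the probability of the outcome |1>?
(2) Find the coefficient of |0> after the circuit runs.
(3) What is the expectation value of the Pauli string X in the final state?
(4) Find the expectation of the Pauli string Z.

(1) The probability of measuring |1> is 1/2 - sqrt(2)/4.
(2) |0> carries amplitude -I/2 - exp(3*I*pi/4)/2 in the final state.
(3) The expectation value of X is 0.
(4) The observable Z averages to sqrt(2)/2.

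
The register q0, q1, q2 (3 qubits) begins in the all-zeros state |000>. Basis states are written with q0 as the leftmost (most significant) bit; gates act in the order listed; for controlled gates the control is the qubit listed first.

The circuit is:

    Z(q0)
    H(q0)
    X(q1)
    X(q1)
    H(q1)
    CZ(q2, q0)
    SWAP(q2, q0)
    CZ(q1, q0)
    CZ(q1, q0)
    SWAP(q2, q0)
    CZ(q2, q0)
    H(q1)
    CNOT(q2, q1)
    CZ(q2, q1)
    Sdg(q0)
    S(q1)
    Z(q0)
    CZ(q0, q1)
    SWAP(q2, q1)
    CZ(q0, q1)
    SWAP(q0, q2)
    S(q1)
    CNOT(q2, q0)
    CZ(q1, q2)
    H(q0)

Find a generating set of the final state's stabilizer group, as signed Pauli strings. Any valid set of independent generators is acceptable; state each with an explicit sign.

The final state is stabilized by the group generated by +XIZ, +ZIY, +IZI; other independent generating sets are equally valid. Key observation: steps 5-12 multiply out to the identity, so the circuit reduces to the remaining gates.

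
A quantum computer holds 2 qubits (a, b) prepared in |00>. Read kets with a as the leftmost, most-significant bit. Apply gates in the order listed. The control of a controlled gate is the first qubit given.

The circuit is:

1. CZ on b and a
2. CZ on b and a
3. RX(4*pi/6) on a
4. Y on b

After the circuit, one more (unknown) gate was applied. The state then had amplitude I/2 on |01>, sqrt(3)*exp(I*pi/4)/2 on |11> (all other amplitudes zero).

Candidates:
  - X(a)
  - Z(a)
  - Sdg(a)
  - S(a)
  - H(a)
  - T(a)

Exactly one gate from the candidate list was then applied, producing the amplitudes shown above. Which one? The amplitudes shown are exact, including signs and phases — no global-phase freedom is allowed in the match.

The unique candidate consistent with the amplitudes is T(a).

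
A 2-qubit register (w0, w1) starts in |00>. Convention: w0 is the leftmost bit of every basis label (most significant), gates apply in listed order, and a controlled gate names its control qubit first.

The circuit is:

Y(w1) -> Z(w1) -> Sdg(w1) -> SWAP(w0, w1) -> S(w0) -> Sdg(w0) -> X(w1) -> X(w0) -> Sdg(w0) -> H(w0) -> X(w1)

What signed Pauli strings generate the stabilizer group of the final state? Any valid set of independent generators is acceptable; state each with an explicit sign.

The final state is stabilized by the group generated by +XI, +IZ; other independent generating sets are equally valid.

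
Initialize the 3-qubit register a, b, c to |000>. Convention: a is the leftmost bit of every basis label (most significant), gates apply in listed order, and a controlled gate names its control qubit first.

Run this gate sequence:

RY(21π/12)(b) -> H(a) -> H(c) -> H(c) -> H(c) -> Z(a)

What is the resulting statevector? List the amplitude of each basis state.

The resulting statevector has amplitude -sqrt(sqrt(2) + 2)/4 on |000>, -sqrt(sqrt(2) + 2)/4 on |001>, sqrt(2 - sqrt(2))/4 on |010>, sqrt(2 - sqrt(2))/4 on |011>, sqrt(sqrt(2) + 2)/4 on |100>, sqrt(sqrt(2) + 2)/4 on |101>, -sqrt(2 - sqrt(2))/4 on |110>, -sqrt(2 - sqrt(2))/4 on |111>. Key observation: the block from step 3 through step 4 cancels to the identity and can be dropped.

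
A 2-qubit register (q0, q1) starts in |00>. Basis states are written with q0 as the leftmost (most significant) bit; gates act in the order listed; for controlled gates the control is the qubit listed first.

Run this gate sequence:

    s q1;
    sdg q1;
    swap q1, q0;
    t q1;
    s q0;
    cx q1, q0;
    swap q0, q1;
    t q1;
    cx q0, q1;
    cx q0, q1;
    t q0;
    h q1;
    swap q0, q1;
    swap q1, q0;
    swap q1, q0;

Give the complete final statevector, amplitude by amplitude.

The final amplitudes are sqrt(2)/2 on |00>, 0 on |01>, sqrt(2)/2 on |10>, 0 on |11>. Key observation: steps 1-2 multiply out to the identity, so the circuit reduces to the remaining gates.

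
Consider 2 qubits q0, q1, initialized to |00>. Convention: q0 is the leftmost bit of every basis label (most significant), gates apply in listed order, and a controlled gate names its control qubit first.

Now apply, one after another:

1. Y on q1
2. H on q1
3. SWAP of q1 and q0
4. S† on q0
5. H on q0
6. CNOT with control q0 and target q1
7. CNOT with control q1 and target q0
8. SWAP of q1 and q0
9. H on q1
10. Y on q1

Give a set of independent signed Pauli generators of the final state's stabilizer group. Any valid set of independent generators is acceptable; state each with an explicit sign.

The stabilizer group can be generated by -YI, -IX, among other valid generating sets.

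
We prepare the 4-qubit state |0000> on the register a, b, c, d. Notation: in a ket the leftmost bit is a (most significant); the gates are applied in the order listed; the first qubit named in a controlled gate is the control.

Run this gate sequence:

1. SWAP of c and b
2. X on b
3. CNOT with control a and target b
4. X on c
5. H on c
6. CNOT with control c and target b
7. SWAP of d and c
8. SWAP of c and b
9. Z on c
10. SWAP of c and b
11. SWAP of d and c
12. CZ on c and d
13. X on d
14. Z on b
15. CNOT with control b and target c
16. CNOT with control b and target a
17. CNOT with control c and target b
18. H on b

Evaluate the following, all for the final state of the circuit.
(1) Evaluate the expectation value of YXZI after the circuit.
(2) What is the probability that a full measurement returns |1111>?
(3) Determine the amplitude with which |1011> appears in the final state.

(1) In the final state, YXZI has expectation 0.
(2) Outcome |1111> occurs with probability 1/4.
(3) The amplitude on |1011> is 1/2.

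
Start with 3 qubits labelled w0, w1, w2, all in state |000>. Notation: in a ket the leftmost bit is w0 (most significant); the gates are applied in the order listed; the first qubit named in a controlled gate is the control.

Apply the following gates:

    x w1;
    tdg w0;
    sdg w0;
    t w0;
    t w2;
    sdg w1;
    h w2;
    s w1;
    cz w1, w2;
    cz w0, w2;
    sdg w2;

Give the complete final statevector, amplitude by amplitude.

After the circuit, the state carries amplitude sqrt(2)/2 on |010>, sqrt(2)*I/2 on |011>, and 0 on every other basis state.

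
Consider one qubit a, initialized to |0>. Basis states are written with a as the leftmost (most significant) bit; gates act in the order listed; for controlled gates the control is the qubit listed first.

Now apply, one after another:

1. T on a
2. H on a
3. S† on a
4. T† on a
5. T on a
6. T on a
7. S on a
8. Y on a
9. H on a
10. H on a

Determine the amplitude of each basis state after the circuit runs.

The final amplitudes are -sqrt(2)*exp(3*I*pi/4)/2 on |0>, sqrt(2)*I/2 on |1>.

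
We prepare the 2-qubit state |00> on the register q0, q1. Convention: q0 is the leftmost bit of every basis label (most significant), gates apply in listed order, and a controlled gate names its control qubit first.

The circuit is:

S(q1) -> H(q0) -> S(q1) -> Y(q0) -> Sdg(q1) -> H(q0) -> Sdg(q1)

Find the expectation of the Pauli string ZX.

The expectation value of ZX is 0.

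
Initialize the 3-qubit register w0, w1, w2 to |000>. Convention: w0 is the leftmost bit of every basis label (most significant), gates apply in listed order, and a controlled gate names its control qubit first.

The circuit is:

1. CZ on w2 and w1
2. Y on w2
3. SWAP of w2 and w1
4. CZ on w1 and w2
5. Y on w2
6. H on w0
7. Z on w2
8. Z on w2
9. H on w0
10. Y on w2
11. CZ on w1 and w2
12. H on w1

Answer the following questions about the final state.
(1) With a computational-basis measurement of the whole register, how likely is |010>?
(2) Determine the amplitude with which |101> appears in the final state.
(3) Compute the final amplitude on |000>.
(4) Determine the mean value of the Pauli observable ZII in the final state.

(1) A full measurement returns |010> with probability 1/2.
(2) |101> carries amplitude 0 in the final state.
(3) The final state's coefficient on |000> equals sqrt(2)*I/2.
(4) In the final state, ZII has expectation 1.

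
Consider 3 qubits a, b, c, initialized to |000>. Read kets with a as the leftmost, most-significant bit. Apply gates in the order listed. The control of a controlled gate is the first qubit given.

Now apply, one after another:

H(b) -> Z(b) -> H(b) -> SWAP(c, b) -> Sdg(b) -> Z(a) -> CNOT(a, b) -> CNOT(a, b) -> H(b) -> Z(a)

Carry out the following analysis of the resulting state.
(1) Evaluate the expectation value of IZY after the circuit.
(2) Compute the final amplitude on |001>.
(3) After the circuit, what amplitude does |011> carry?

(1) The expectation value of IZY is 0.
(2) The amplitude on |001> is sqrt(2)/2.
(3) The final state's coefficient on |011> equals sqrt(2)/2.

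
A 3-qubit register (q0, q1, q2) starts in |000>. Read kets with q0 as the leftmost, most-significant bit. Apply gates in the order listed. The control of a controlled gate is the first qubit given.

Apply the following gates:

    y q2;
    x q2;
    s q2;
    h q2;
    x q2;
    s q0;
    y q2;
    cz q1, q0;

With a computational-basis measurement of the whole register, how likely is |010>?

Outcome |010> occurs with probability 0.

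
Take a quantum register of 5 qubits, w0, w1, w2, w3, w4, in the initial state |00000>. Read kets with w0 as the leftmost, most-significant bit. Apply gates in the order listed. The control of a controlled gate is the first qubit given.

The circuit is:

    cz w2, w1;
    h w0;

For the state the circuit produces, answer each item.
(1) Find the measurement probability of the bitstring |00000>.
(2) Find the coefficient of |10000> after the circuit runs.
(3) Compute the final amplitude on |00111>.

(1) The probability of measuring |00000> is 1/2.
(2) |10000> carries amplitude sqrt(2)/2 in the final state.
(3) The final state's coefficient on |00111> equals 0.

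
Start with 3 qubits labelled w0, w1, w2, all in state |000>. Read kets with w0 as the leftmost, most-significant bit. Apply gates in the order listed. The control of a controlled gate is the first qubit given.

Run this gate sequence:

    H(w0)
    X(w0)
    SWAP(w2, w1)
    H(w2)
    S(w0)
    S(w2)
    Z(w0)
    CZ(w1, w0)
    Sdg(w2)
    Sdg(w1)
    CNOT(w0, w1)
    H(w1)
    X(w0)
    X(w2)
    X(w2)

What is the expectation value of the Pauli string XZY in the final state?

The observable XZY averages to 0. Key observation: gates 14-15 undo each other exactly, leaving only the rest of the circuit to track.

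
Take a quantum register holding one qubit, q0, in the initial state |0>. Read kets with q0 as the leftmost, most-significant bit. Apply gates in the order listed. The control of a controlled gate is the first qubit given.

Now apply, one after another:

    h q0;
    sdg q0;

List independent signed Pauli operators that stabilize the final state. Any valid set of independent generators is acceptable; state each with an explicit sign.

The final state is stabilized by the group generated by -Y; other independent generating sets are equally valid.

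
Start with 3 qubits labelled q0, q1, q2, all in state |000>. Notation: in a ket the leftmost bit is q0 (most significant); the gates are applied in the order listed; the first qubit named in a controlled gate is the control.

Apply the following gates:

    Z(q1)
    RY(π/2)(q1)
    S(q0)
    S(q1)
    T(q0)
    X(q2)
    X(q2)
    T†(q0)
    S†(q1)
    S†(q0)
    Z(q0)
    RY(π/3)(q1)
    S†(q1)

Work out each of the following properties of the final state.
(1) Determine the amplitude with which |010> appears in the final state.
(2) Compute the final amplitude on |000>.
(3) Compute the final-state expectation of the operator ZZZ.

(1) The final state's coefficient on |010> equals I*(-sqrt(6) - sqrt(2))/4. Key observation: the block from step 3 through step 10 cancels to the identity and can be dropped.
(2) The amplitude on |000> is -sqrt(2)/4 + sqrt(6)/4.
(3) The expectation value of ZZZ is -sqrt(3)/2.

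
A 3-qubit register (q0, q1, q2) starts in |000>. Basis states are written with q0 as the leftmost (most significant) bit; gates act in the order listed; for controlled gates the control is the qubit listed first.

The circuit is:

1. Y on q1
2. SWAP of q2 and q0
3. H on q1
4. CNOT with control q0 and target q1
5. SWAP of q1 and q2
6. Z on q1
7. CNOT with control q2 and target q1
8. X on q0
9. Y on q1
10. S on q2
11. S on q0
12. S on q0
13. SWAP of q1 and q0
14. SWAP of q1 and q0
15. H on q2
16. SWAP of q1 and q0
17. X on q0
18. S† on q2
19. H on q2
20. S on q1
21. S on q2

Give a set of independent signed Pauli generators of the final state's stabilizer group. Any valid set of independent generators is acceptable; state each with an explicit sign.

The final state is stabilized by the group generated by -XIZ, -ZIX, -IZI; other independent generating sets are equally valid. Key observation: gates 13-14 undo each other exactly, leaving only the rest of the circuit to track.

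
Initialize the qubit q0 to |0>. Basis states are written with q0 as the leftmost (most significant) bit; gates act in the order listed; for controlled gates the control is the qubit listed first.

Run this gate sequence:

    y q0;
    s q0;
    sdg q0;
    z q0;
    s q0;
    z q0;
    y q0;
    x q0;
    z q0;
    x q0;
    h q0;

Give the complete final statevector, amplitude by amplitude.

The final amplitudes are -sqrt(2)*I/2 on |0>, -sqrt(2)*I/2 on |1>.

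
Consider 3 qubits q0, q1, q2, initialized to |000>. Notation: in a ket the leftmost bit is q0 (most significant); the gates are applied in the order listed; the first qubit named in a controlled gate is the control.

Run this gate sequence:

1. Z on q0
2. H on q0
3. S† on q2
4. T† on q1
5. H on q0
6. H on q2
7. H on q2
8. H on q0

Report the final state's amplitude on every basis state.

The resulting statevector has amplitude sqrt(2)/2 on |000>, sqrt(2)/2 on |100>, and 0 on every other basis state. Key observation: the block from step 5 through step 8 cancels to the identity and can be dropped.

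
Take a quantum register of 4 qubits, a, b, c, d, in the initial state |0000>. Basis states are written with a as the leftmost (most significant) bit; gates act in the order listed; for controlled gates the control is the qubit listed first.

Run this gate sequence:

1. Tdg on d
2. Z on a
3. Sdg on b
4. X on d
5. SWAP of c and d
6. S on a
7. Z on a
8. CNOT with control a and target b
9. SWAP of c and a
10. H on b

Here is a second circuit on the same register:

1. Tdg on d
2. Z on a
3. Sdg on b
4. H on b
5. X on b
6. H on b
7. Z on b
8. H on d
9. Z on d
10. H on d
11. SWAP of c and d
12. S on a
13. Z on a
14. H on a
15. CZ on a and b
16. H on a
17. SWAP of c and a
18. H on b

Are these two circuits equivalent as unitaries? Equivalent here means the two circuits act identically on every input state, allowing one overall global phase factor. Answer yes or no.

No: there is an input state on which the two circuits produce genuinely different outputs (not merely differing by a phase).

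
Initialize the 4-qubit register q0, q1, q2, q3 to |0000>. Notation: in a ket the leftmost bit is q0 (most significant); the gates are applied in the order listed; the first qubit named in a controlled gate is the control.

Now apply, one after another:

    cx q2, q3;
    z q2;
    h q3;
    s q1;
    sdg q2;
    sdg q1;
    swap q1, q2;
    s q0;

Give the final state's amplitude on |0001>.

|0001> carries amplitude sqrt(2)/2 in the final state.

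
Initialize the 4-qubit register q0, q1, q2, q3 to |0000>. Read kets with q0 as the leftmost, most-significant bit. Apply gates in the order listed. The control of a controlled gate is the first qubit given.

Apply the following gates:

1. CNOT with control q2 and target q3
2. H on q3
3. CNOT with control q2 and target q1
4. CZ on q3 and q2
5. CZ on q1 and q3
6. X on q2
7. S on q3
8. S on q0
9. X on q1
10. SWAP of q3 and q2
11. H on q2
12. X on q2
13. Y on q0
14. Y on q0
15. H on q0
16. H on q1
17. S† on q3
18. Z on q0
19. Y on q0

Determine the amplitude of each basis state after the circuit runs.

The resulting statevector has amplitude 0 on |0000>, 1/4 - I/4 on |0001>, 0 on |0010>, 1/4 + I/4 on |0011>, 0 on |0100>, -1/4 + I/4 on |0101>, 0 on |0110>, -1/4 - I/4 on |0111>, 0 on |1000>, 1/4 - I/4 on |1001>, 0 on |1010>, 1/4 + I/4 on |1011>, 0 on |1100>, -1/4 + I/4 on |1101>, 0 on |1110>, -1/4 - I/4 on |1111>.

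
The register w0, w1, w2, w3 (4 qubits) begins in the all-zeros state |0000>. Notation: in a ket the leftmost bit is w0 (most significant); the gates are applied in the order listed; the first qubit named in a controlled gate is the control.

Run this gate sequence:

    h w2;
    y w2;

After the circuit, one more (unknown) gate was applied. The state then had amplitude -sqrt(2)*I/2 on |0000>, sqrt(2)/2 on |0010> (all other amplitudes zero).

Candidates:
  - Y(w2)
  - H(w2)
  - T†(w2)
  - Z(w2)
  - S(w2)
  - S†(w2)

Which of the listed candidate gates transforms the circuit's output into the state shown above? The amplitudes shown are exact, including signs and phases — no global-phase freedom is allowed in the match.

It was S†(w2) that produced the state shown.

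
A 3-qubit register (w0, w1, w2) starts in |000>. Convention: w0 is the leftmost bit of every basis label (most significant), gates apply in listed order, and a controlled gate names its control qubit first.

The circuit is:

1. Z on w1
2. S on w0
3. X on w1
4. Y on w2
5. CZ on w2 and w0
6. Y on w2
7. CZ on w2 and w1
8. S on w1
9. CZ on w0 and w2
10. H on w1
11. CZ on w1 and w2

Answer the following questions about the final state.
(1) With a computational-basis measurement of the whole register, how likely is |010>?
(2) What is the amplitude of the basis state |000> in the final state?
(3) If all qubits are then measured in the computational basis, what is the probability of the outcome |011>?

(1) A full measurement returns |010> with probability 1/2.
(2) |000> carries amplitude sqrt(2)*I/2 in the final state.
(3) The probability of measuring |011> is 0.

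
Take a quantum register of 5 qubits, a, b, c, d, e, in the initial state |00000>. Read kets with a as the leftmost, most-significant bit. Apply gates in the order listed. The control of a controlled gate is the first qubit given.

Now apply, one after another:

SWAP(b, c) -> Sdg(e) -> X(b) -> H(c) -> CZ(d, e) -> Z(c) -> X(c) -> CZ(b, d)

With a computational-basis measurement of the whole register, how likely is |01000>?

The probability of measuring |01000> is 1/2.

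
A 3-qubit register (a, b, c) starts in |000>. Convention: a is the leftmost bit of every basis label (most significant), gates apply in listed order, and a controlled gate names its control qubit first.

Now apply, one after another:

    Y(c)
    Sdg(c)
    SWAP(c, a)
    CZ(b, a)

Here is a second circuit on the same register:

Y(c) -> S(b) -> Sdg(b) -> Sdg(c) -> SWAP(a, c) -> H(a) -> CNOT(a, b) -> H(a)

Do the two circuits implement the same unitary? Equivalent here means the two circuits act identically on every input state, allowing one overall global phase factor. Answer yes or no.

No: there is an input state on which the two circuits produce genuinely different outputs (not merely differing by a phase).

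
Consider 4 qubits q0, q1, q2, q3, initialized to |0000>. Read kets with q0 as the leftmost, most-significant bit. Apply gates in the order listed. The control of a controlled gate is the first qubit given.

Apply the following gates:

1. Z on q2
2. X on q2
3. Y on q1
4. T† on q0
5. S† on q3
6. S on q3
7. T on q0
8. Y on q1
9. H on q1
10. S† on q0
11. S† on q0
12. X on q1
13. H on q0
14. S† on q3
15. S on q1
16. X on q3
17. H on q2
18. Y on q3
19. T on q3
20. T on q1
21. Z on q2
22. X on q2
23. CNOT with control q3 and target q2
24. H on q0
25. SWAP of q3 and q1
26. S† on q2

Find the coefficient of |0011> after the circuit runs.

|0011> carries amplitude -exp(3*I*pi/4)/2 in the final state. Key observation: steps 3-8 multiply out to the identity, so the circuit reduces to the remaining gates.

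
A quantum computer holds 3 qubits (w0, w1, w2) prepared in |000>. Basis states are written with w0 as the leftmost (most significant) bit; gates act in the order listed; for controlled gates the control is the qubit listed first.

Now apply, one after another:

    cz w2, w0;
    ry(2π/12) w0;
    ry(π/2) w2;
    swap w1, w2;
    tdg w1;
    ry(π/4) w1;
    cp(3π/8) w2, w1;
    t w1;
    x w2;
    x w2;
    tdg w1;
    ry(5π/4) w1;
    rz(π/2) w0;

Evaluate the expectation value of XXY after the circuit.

In the final state, XXY has expectation 0. Key observation: steps 8-11 multiply out to the identity, so the circuit reduces to the remaining gates.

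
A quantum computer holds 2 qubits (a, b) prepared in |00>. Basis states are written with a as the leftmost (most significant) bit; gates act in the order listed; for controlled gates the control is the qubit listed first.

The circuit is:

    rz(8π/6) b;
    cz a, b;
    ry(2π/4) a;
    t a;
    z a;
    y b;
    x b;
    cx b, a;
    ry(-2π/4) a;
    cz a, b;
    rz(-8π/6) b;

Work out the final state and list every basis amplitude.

After the circuit, the state carries amplitude -exp(3*I*pi/4)/2 + I/2 on |00>, 0 on |01>, -I/2 - exp(3*I*pi/4)/2 on |10>, 0 on |11>.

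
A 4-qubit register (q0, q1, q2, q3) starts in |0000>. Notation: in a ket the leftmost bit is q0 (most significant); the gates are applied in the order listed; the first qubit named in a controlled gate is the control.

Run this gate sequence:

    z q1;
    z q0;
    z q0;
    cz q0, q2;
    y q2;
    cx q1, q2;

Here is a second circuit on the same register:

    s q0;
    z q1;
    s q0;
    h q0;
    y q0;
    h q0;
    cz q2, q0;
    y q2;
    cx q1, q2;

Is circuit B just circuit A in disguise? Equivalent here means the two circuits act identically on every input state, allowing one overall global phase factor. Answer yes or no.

No: there is an input state on which the two circuits produce genuinely different outputs (not merely differing by a phase).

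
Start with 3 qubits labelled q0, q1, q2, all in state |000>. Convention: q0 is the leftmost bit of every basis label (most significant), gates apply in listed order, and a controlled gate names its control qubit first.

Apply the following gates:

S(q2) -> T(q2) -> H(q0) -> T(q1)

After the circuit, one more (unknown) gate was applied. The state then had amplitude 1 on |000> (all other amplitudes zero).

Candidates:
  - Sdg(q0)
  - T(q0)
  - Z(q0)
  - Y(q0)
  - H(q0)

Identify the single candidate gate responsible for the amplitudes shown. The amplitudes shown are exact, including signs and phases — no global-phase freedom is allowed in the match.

The unique candidate consistent with the amplitudes is H(q0).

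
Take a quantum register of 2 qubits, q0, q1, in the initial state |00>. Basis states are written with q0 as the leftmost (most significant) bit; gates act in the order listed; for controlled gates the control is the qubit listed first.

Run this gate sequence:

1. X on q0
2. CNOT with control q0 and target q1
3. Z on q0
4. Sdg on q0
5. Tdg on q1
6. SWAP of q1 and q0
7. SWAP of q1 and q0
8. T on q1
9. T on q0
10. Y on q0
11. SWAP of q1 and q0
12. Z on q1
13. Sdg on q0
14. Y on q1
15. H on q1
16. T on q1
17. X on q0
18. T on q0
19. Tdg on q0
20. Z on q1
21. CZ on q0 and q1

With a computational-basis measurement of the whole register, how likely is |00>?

The probability of measuring |00> is 1/2. Key observation: steps 5-8 multiply out to the identity, so the circuit reduces to the remaining gates.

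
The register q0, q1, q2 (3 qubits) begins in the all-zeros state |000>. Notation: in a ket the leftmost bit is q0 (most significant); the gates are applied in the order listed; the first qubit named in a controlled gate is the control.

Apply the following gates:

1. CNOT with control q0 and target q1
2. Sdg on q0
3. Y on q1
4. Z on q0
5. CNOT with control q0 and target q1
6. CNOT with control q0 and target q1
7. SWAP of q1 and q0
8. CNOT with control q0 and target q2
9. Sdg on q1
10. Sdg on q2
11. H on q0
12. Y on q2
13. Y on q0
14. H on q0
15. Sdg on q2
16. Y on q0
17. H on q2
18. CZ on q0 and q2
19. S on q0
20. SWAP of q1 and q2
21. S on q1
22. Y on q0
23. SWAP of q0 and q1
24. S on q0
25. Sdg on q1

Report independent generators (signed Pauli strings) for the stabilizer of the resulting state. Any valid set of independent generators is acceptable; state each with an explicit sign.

One valid set of independent stabilizer generators is +XII, +IZI, +IIZ (any independent generating set of the same group is equally correct).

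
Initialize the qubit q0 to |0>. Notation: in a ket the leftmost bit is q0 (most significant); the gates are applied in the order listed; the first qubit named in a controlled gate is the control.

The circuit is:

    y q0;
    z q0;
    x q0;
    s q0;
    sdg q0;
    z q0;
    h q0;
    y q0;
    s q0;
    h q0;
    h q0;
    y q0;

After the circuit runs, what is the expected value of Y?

The observable Y averages to -1.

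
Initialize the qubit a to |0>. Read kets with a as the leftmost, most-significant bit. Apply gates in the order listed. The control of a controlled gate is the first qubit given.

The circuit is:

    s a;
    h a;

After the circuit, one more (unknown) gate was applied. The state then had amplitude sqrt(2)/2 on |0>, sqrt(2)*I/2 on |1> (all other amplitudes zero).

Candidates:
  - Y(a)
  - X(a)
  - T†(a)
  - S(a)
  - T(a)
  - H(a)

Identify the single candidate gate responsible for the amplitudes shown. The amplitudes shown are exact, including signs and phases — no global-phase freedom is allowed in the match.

The unique candidate consistent with the amplitudes is S(a).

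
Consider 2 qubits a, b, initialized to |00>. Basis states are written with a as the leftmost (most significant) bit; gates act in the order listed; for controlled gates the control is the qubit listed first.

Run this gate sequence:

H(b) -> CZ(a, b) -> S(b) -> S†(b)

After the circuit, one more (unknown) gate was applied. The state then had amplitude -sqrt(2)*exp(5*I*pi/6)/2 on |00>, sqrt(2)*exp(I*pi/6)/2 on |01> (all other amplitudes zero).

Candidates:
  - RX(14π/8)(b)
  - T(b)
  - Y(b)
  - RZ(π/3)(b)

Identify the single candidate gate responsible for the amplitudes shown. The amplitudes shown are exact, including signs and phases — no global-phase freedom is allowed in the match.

The unique candidate consistent with the amplitudes is RZ(π/3)(b). Key observation: gates 3-4 undo each other exactly, leaving only the rest of the circuit to track.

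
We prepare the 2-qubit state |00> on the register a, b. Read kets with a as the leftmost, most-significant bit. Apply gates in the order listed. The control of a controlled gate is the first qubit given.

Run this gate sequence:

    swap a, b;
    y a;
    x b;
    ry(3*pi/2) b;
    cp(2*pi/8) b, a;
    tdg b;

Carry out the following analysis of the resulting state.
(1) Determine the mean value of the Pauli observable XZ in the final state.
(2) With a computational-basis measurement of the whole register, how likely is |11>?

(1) In the final state, XZ has expectation 0.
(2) Outcome |11> occurs with probability 1/2.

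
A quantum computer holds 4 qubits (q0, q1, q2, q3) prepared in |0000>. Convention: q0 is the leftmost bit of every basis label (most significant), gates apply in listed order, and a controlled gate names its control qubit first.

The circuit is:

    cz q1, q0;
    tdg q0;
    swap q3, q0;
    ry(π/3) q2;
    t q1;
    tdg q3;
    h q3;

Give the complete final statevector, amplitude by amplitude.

The resulting statevector has amplitude sqrt(6)/4 on |0000>, sqrt(6)/4 on |0001>, sqrt(2)/4 on |0010>, sqrt(2)/4 on |0011>, and 0 on every other basis state.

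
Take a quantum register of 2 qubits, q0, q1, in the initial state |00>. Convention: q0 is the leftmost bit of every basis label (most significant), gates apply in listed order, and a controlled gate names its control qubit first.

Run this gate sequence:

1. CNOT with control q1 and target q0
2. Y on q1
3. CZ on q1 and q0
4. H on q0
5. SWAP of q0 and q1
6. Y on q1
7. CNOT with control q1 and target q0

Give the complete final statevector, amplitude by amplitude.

The final amplitudes are 0 on |00>, -sqrt(2)/2 on |01>, sqrt(2)/2 on |10>, 0 on |11>.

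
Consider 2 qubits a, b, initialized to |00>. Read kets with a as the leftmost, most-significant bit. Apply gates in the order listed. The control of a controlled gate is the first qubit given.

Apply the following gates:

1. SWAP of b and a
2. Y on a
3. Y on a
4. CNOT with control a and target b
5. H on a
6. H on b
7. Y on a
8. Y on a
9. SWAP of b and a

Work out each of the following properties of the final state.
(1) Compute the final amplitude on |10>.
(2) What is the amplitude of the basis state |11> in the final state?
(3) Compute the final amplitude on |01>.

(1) The final state's coefficient on |10> equals 1/2.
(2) The final state's coefficient on |11> equals 1/2.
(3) The amplitude on |01> is 1/2.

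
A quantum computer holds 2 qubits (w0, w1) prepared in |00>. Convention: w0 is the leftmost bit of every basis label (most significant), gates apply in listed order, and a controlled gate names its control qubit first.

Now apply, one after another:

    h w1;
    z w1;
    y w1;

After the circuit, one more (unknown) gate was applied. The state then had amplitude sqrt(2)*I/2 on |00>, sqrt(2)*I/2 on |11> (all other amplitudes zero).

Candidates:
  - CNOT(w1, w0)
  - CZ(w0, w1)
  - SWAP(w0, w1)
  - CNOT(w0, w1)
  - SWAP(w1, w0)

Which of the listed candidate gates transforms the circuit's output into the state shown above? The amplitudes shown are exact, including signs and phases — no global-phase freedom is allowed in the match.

It was CNOT(w1, w0) that produced the state shown.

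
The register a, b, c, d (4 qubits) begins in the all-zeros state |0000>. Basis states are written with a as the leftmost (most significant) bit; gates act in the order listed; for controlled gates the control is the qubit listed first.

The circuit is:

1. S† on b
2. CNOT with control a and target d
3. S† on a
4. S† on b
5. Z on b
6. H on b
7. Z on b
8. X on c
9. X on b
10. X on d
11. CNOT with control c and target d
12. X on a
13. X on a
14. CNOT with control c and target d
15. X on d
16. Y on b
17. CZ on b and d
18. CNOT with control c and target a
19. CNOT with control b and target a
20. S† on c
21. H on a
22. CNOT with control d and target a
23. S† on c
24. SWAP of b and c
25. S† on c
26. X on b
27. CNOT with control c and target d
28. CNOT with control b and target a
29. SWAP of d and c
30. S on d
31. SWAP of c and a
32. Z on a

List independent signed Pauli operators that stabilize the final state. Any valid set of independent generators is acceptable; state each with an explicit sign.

One valid set of independent stabilizer generators is -XIZX, -IIXZ, +ZIIZ, +IZII (any independent generating set of the same group is equally correct). Key observation: steps 10-15 multiply out to the identity, so the circuit reduces to the remaining gates.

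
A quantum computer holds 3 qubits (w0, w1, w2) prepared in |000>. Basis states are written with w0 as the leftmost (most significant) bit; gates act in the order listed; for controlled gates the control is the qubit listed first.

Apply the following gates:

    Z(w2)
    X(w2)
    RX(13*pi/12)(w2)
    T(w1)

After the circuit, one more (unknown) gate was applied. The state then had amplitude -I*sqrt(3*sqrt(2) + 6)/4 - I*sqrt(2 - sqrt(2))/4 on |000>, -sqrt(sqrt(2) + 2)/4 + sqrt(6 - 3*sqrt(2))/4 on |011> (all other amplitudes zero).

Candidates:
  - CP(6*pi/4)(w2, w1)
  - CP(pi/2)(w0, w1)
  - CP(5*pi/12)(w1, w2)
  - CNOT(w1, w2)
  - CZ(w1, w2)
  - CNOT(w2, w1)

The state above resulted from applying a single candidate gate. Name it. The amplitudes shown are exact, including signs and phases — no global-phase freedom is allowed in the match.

The unique candidate consistent with the amplitudes is CNOT(w2, w1).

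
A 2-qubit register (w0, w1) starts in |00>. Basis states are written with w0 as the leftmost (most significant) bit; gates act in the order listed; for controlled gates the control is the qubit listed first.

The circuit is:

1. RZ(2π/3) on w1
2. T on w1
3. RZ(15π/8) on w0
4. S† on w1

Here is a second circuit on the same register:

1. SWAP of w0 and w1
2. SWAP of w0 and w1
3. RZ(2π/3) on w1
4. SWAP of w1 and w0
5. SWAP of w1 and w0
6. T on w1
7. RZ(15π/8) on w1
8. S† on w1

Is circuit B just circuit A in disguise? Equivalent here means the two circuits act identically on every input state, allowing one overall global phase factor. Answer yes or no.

No, they are not equivalent — no single phase factor reconciles the two unitaries.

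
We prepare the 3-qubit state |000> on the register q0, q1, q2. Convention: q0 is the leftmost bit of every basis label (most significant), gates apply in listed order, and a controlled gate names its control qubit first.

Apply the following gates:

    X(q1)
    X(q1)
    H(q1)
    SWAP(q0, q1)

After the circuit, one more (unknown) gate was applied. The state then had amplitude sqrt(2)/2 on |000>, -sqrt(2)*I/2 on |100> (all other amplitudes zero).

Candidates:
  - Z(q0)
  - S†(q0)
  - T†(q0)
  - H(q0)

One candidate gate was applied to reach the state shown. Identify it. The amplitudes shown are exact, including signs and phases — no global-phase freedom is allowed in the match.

The applied gate was S†(q0). Key observation: steps 1-2 multiply out to the identity, so the circuit reduces to the remaining gates.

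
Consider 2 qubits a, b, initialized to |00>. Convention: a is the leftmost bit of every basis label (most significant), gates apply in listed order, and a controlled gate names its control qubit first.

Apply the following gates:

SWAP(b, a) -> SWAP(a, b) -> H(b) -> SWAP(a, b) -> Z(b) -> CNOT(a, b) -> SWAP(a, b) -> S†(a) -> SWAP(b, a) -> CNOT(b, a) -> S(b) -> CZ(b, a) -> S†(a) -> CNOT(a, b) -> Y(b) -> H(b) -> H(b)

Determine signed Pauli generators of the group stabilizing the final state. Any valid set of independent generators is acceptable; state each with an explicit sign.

The stabilizer group can be generated by -IX, +ZI, among other valid generating sets.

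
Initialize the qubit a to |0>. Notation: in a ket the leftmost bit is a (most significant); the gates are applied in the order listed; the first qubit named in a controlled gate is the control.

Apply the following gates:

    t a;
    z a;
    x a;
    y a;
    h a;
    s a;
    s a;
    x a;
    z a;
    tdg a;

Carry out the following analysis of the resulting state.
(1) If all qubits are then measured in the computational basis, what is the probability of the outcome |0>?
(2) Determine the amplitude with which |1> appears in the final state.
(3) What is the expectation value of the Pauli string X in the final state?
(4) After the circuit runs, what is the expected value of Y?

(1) A full measurement returns |0> with probability 1/2.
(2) The final state's coefficient on |1> equals sqrt(2)*exp(I*pi/4)/2.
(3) The expectation value of X is sqrt(2)/2.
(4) The expectation value of Y is -sqrt(2)/2.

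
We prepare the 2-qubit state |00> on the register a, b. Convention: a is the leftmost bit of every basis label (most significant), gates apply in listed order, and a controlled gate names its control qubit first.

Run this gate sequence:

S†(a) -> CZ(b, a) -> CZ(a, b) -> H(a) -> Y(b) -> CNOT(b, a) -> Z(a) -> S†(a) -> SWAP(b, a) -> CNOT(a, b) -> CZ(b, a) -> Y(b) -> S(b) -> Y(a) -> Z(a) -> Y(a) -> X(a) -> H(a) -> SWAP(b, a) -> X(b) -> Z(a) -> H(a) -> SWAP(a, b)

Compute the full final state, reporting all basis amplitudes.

The resulting statevector has amplitude -sqrt(2)/2 on |00>, 0 on |01>, -sqrt(2)/2 on |10>, 0 on |11>.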